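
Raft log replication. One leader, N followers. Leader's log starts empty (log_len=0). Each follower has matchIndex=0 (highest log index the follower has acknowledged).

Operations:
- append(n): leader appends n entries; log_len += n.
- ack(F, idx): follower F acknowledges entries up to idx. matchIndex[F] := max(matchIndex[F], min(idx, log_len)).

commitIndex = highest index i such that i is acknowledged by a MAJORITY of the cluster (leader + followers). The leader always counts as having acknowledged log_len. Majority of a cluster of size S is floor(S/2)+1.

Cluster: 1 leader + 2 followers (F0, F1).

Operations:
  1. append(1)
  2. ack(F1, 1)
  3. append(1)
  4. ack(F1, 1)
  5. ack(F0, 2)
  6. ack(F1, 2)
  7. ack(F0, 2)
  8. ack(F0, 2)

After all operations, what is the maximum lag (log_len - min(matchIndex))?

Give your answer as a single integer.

Op 1: append 1 -> log_len=1
Op 2: F1 acks idx 1 -> match: F0=0 F1=1; commitIndex=1
Op 3: append 1 -> log_len=2
Op 4: F1 acks idx 1 -> match: F0=0 F1=1; commitIndex=1
Op 5: F0 acks idx 2 -> match: F0=2 F1=1; commitIndex=2
Op 6: F1 acks idx 2 -> match: F0=2 F1=2; commitIndex=2
Op 7: F0 acks idx 2 -> match: F0=2 F1=2; commitIndex=2
Op 8: F0 acks idx 2 -> match: F0=2 F1=2; commitIndex=2

Answer: 0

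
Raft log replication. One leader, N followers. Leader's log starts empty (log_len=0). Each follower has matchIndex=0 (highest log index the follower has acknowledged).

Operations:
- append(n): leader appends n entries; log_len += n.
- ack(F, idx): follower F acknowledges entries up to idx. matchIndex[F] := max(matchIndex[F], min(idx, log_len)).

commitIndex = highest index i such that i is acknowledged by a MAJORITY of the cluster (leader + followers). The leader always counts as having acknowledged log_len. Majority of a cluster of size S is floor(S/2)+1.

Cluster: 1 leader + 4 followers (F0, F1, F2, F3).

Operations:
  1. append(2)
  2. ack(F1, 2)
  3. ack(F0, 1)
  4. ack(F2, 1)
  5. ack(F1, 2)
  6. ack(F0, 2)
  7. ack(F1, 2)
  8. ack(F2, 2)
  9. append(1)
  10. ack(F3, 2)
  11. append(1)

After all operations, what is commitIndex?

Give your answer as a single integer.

Answer: 2

Derivation:
Op 1: append 2 -> log_len=2
Op 2: F1 acks idx 2 -> match: F0=0 F1=2 F2=0 F3=0; commitIndex=0
Op 3: F0 acks idx 1 -> match: F0=1 F1=2 F2=0 F3=0; commitIndex=1
Op 4: F2 acks idx 1 -> match: F0=1 F1=2 F2=1 F3=0; commitIndex=1
Op 5: F1 acks idx 2 -> match: F0=1 F1=2 F2=1 F3=0; commitIndex=1
Op 6: F0 acks idx 2 -> match: F0=2 F1=2 F2=1 F3=0; commitIndex=2
Op 7: F1 acks idx 2 -> match: F0=2 F1=2 F2=1 F3=0; commitIndex=2
Op 8: F2 acks idx 2 -> match: F0=2 F1=2 F2=2 F3=0; commitIndex=2
Op 9: append 1 -> log_len=3
Op 10: F3 acks idx 2 -> match: F0=2 F1=2 F2=2 F3=2; commitIndex=2
Op 11: append 1 -> log_len=4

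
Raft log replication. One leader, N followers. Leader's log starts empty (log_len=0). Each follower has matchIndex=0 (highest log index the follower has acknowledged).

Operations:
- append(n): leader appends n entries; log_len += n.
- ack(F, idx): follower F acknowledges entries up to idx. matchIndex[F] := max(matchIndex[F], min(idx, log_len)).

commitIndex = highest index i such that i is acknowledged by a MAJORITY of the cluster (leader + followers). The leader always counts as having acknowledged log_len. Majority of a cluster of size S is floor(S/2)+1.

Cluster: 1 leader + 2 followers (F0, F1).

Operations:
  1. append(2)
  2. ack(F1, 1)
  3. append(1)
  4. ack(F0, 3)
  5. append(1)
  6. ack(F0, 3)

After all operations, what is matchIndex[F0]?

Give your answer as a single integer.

Answer: 3

Derivation:
Op 1: append 2 -> log_len=2
Op 2: F1 acks idx 1 -> match: F0=0 F1=1; commitIndex=1
Op 3: append 1 -> log_len=3
Op 4: F0 acks idx 3 -> match: F0=3 F1=1; commitIndex=3
Op 5: append 1 -> log_len=4
Op 6: F0 acks idx 3 -> match: F0=3 F1=1; commitIndex=3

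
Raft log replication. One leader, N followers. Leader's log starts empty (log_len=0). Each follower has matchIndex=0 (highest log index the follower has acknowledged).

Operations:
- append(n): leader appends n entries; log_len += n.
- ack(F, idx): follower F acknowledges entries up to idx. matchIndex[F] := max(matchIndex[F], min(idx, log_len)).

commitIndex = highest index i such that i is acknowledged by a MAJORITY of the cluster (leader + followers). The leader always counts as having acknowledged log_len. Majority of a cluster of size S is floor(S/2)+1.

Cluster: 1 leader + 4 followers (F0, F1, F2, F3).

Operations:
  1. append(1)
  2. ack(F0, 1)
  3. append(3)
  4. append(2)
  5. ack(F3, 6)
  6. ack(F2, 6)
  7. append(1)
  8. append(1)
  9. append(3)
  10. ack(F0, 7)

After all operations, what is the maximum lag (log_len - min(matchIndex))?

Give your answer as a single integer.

Op 1: append 1 -> log_len=1
Op 2: F0 acks idx 1 -> match: F0=1 F1=0 F2=0 F3=0; commitIndex=0
Op 3: append 3 -> log_len=4
Op 4: append 2 -> log_len=6
Op 5: F3 acks idx 6 -> match: F0=1 F1=0 F2=0 F3=6; commitIndex=1
Op 6: F2 acks idx 6 -> match: F0=1 F1=0 F2=6 F3=6; commitIndex=6
Op 7: append 1 -> log_len=7
Op 8: append 1 -> log_len=8
Op 9: append 3 -> log_len=11
Op 10: F0 acks idx 7 -> match: F0=7 F1=0 F2=6 F3=6; commitIndex=6

Answer: 11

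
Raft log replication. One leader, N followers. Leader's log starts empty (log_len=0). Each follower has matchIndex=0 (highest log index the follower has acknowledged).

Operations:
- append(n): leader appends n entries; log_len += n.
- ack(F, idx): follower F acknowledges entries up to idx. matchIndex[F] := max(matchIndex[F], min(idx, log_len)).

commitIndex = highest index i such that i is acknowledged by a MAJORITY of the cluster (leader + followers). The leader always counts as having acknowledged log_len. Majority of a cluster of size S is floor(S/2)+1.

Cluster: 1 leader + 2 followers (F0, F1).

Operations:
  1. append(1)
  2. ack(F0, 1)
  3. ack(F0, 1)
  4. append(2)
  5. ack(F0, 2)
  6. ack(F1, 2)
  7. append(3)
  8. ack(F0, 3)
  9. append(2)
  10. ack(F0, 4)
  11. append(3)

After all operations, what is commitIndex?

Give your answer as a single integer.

Answer: 4

Derivation:
Op 1: append 1 -> log_len=1
Op 2: F0 acks idx 1 -> match: F0=1 F1=0; commitIndex=1
Op 3: F0 acks idx 1 -> match: F0=1 F1=0; commitIndex=1
Op 4: append 2 -> log_len=3
Op 5: F0 acks idx 2 -> match: F0=2 F1=0; commitIndex=2
Op 6: F1 acks idx 2 -> match: F0=2 F1=2; commitIndex=2
Op 7: append 3 -> log_len=6
Op 8: F0 acks idx 3 -> match: F0=3 F1=2; commitIndex=3
Op 9: append 2 -> log_len=8
Op 10: F0 acks idx 4 -> match: F0=4 F1=2; commitIndex=4
Op 11: append 3 -> log_len=11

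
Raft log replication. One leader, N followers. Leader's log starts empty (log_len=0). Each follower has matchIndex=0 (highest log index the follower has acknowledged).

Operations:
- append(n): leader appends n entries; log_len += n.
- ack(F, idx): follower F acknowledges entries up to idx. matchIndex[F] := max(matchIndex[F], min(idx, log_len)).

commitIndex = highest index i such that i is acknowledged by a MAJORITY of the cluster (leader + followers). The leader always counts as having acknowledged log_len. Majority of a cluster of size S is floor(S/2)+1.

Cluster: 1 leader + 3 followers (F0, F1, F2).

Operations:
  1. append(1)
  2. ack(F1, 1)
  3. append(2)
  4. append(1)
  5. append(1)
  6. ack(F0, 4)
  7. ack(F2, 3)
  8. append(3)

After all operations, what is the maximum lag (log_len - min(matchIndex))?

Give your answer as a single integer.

Answer: 7

Derivation:
Op 1: append 1 -> log_len=1
Op 2: F1 acks idx 1 -> match: F0=0 F1=1 F2=0; commitIndex=0
Op 3: append 2 -> log_len=3
Op 4: append 1 -> log_len=4
Op 5: append 1 -> log_len=5
Op 6: F0 acks idx 4 -> match: F0=4 F1=1 F2=0; commitIndex=1
Op 7: F2 acks idx 3 -> match: F0=4 F1=1 F2=3; commitIndex=3
Op 8: append 3 -> log_len=8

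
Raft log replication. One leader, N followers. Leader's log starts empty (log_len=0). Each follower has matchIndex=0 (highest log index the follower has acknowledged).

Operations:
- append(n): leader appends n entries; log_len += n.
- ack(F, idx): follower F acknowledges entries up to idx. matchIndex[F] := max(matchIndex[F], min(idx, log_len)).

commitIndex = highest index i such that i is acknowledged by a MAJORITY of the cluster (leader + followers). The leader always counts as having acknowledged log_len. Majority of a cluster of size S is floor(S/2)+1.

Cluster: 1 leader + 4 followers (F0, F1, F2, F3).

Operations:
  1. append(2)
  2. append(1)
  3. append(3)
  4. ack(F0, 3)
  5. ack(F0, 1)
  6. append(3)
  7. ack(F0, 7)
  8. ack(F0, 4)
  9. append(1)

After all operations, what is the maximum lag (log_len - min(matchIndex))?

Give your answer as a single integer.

Op 1: append 2 -> log_len=2
Op 2: append 1 -> log_len=3
Op 3: append 3 -> log_len=6
Op 4: F0 acks idx 3 -> match: F0=3 F1=0 F2=0 F3=0; commitIndex=0
Op 5: F0 acks idx 1 -> match: F0=3 F1=0 F2=0 F3=0; commitIndex=0
Op 6: append 3 -> log_len=9
Op 7: F0 acks idx 7 -> match: F0=7 F1=0 F2=0 F3=0; commitIndex=0
Op 8: F0 acks idx 4 -> match: F0=7 F1=0 F2=0 F3=0; commitIndex=0
Op 9: append 1 -> log_len=10

Answer: 10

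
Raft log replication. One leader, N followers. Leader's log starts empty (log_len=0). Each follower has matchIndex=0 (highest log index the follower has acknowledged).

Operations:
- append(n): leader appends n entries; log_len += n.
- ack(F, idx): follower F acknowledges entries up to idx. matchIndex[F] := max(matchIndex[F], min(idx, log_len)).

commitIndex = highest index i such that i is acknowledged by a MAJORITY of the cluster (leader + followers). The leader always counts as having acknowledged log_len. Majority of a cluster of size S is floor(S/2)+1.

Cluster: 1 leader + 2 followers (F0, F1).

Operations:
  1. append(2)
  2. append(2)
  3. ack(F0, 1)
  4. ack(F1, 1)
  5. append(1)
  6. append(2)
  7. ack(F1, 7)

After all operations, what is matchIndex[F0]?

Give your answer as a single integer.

Op 1: append 2 -> log_len=2
Op 2: append 2 -> log_len=4
Op 3: F0 acks idx 1 -> match: F0=1 F1=0; commitIndex=1
Op 4: F1 acks idx 1 -> match: F0=1 F1=1; commitIndex=1
Op 5: append 1 -> log_len=5
Op 6: append 2 -> log_len=7
Op 7: F1 acks idx 7 -> match: F0=1 F1=7; commitIndex=7

Answer: 1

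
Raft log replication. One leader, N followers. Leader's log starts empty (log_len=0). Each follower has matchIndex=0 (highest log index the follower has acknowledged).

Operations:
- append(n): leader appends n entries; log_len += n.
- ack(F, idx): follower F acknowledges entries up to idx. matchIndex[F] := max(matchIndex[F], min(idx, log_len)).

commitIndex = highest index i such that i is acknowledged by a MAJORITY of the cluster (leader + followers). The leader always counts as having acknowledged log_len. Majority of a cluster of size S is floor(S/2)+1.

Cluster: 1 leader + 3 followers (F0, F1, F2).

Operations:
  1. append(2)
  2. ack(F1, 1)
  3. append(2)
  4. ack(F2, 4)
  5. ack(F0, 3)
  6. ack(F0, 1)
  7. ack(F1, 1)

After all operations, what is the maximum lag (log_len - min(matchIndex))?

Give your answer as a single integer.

Op 1: append 2 -> log_len=2
Op 2: F1 acks idx 1 -> match: F0=0 F1=1 F2=0; commitIndex=0
Op 3: append 2 -> log_len=4
Op 4: F2 acks idx 4 -> match: F0=0 F1=1 F2=4; commitIndex=1
Op 5: F0 acks idx 3 -> match: F0=3 F1=1 F2=4; commitIndex=3
Op 6: F0 acks idx 1 -> match: F0=3 F1=1 F2=4; commitIndex=3
Op 7: F1 acks idx 1 -> match: F0=3 F1=1 F2=4; commitIndex=3

Answer: 3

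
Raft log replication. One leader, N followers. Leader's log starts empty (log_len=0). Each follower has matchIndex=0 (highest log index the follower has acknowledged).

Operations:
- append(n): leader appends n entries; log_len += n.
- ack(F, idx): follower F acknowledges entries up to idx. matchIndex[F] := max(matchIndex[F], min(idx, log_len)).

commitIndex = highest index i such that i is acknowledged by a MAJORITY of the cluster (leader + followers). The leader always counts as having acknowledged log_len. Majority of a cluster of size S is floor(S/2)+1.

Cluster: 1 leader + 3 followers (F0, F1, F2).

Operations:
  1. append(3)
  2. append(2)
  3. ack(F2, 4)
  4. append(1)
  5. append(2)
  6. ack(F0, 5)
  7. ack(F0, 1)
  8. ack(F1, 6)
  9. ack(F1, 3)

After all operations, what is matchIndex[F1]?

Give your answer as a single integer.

Op 1: append 3 -> log_len=3
Op 2: append 2 -> log_len=5
Op 3: F2 acks idx 4 -> match: F0=0 F1=0 F2=4; commitIndex=0
Op 4: append 1 -> log_len=6
Op 5: append 2 -> log_len=8
Op 6: F0 acks idx 5 -> match: F0=5 F1=0 F2=4; commitIndex=4
Op 7: F0 acks idx 1 -> match: F0=5 F1=0 F2=4; commitIndex=4
Op 8: F1 acks idx 6 -> match: F0=5 F1=6 F2=4; commitIndex=5
Op 9: F1 acks idx 3 -> match: F0=5 F1=6 F2=4; commitIndex=5

Answer: 6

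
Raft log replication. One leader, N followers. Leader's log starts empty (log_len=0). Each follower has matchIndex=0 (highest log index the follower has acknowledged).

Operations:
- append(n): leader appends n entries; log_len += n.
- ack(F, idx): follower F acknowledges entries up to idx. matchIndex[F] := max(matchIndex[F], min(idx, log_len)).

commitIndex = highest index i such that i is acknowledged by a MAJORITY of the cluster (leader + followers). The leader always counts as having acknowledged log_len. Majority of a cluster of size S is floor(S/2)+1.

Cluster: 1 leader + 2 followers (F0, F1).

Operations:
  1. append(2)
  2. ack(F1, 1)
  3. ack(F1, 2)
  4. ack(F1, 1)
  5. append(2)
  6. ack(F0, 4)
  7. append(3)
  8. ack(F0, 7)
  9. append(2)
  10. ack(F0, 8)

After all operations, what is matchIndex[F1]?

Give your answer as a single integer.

Op 1: append 2 -> log_len=2
Op 2: F1 acks idx 1 -> match: F0=0 F1=1; commitIndex=1
Op 3: F1 acks idx 2 -> match: F0=0 F1=2; commitIndex=2
Op 4: F1 acks idx 1 -> match: F0=0 F1=2; commitIndex=2
Op 5: append 2 -> log_len=4
Op 6: F0 acks idx 4 -> match: F0=4 F1=2; commitIndex=4
Op 7: append 3 -> log_len=7
Op 8: F0 acks idx 7 -> match: F0=7 F1=2; commitIndex=7
Op 9: append 2 -> log_len=9
Op 10: F0 acks idx 8 -> match: F0=8 F1=2; commitIndex=8

Answer: 2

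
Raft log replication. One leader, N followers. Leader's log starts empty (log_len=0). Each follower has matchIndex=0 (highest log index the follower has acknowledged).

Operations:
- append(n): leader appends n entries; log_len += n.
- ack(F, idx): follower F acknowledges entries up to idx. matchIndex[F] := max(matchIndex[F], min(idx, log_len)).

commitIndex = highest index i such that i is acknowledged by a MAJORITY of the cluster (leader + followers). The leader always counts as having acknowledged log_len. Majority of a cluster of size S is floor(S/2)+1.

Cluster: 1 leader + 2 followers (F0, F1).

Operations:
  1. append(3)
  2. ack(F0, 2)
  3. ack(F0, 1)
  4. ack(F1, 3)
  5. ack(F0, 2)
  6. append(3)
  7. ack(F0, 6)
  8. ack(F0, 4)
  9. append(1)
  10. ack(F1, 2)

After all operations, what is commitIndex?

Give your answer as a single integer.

Op 1: append 3 -> log_len=3
Op 2: F0 acks idx 2 -> match: F0=2 F1=0; commitIndex=2
Op 3: F0 acks idx 1 -> match: F0=2 F1=0; commitIndex=2
Op 4: F1 acks idx 3 -> match: F0=2 F1=3; commitIndex=3
Op 5: F0 acks idx 2 -> match: F0=2 F1=3; commitIndex=3
Op 6: append 3 -> log_len=6
Op 7: F0 acks idx 6 -> match: F0=6 F1=3; commitIndex=6
Op 8: F0 acks idx 4 -> match: F0=6 F1=3; commitIndex=6
Op 9: append 1 -> log_len=7
Op 10: F1 acks idx 2 -> match: F0=6 F1=3; commitIndex=6

Answer: 6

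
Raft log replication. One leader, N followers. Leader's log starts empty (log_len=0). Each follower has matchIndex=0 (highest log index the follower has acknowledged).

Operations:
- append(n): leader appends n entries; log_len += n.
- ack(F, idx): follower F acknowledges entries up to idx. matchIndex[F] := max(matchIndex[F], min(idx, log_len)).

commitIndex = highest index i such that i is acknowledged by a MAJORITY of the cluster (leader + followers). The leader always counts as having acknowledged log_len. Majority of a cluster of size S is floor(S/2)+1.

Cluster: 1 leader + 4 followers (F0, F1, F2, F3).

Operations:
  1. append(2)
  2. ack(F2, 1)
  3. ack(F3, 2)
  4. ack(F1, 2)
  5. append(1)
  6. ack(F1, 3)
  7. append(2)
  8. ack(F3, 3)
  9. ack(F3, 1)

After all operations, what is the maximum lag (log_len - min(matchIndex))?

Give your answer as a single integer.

Op 1: append 2 -> log_len=2
Op 2: F2 acks idx 1 -> match: F0=0 F1=0 F2=1 F3=0; commitIndex=0
Op 3: F3 acks idx 2 -> match: F0=0 F1=0 F2=1 F3=2; commitIndex=1
Op 4: F1 acks idx 2 -> match: F0=0 F1=2 F2=1 F3=2; commitIndex=2
Op 5: append 1 -> log_len=3
Op 6: F1 acks idx 3 -> match: F0=0 F1=3 F2=1 F3=2; commitIndex=2
Op 7: append 2 -> log_len=5
Op 8: F3 acks idx 3 -> match: F0=0 F1=3 F2=1 F3=3; commitIndex=3
Op 9: F3 acks idx 1 -> match: F0=0 F1=3 F2=1 F3=3; commitIndex=3

Answer: 5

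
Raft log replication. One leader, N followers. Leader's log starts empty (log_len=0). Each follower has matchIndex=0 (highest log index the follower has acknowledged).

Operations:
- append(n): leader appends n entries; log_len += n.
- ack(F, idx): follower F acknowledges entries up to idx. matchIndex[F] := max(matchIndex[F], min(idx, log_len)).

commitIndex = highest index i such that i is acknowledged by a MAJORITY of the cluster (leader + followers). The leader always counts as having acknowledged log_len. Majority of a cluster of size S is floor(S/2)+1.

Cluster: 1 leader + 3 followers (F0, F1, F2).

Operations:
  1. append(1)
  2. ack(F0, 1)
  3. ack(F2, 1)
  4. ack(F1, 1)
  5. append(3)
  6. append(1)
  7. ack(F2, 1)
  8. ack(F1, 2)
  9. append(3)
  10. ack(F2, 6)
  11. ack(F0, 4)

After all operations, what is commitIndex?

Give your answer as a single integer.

Op 1: append 1 -> log_len=1
Op 2: F0 acks idx 1 -> match: F0=1 F1=0 F2=0; commitIndex=0
Op 3: F2 acks idx 1 -> match: F0=1 F1=0 F2=1; commitIndex=1
Op 4: F1 acks idx 1 -> match: F0=1 F1=1 F2=1; commitIndex=1
Op 5: append 3 -> log_len=4
Op 6: append 1 -> log_len=5
Op 7: F2 acks idx 1 -> match: F0=1 F1=1 F2=1; commitIndex=1
Op 8: F1 acks idx 2 -> match: F0=1 F1=2 F2=1; commitIndex=1
Op 9: append 3 -> log_len=8
Op 10: F2 acks idx 6 -> match: F0=1 F1=2 F2=6; commitIndex=2
Op 11: F0 acks idx 4 -> match: F0=4 F1=2 F2=6; commitIndex=4

Answer: 4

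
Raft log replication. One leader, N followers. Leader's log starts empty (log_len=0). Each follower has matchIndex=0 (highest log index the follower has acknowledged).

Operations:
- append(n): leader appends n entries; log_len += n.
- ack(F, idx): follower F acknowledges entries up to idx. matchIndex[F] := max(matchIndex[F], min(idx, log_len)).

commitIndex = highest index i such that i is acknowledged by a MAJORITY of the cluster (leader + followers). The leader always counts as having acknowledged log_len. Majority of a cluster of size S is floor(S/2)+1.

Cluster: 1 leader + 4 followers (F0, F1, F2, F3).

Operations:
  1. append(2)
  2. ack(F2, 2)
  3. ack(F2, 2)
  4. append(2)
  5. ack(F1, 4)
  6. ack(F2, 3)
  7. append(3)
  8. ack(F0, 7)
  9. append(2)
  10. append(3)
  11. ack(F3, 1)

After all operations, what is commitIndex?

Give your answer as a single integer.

Answer: 4

Derivation:
Op 1: append 2 -> log_len=2
Op 2: F2 acks idx 2 -> match: F0=0 F1=0 F2=2 F3=0; commitIndex=0
Op 3: F2 acks idx 2 -> match: F0=0 F1=0 F2=2 F3=0; commitIndex=0
Op 4: append 2 -> log_len=4
Op 5: F1 acks idx 4 -> match: F0=0 F1=4 F2=2 F3=0; commitIndex=2
Op 6: F2 acks idx 3 -> match: F0=0 F1=4 F2=3 F3=0; commitIndex=3
Op 7: append 3 -> log_len=7
Op 8: F0 acks idx 7 -> match: F0=7 F1=4 F2=3 F3=0; commitIndex=4
Op 9: append 2 -> log_len=9
Op 10: append 3 -> log_len=12
Op 11: F3 acks idx 1 -> match: F0=7 F1=4 F2=3 F3=1; commitIndex=4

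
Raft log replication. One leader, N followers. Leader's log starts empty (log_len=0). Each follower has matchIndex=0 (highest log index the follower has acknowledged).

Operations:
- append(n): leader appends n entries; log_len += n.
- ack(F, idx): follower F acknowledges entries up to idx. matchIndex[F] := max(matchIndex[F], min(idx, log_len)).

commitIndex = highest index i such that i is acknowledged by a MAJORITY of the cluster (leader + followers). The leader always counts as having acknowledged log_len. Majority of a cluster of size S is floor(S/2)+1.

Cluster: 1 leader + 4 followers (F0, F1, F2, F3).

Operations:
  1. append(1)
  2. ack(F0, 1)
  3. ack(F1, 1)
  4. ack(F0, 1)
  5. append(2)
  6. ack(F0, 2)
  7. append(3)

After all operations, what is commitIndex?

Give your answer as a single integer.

Op 1: append 1 -> log_len=1
Op 2: F0 acks idx 1 -> match: F0=1 F1=0 F2=0 F3=0; commitIndex=0
Op 3: F1 acks idx 1 -> match: F0=1 F1=1 F2=0 F3=0; commitIndex=1
Op 4: F0 acks idx 1 -> match: F0=1 F1=1 F2=0 F3=0; commitIndex=1
Op 5: append 2 -> log_len=3
Op 6: F0 acks idx 2 -> match: F0=2 F1=1 F2=0 F3=0; commitIndex=1
Op 7: append 3 -> log_len=6

Answer: 1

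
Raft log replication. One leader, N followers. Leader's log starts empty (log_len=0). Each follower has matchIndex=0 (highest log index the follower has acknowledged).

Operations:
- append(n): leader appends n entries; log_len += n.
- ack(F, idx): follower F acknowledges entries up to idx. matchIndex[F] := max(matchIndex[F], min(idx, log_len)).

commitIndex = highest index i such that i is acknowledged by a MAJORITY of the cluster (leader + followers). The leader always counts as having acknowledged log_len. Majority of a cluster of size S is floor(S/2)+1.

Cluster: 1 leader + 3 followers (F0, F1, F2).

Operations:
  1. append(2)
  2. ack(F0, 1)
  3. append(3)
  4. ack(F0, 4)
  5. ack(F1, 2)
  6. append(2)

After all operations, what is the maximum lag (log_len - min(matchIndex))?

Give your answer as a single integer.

Op 1: append 2 -> log_len=2
Op 2: F0 acks idx 1 -> match: F0=1 F1=0 F2=0; commitIndex=0
Op 3: append 3 -> log_len=5
Op 4: F0 acks idx 4 -> match: F0=4 F1=0 F2=0; commitIndex=0
Op 5: F1 acks idx 2 -> match: F0=4 F1=2 F2=0; commitIndex=2
Op 6: append 2 -> log_len=7

Answer: 7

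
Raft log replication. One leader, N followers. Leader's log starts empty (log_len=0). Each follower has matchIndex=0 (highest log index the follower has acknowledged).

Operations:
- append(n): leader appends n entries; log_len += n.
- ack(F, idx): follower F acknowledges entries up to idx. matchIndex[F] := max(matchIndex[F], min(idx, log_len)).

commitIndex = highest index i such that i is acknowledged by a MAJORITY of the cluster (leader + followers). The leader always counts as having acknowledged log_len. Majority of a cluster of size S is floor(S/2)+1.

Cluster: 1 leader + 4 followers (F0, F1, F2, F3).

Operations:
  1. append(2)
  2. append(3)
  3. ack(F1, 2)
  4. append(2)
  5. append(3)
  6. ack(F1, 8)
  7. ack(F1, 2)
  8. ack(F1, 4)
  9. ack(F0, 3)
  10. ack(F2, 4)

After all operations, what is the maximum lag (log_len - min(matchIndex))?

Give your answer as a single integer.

Answer: 10

Derivation:
Op 1: append 2 -> log_len=2
Op 2: append 3 -> log_len=5
Op 3: F1 acks idx 2 -> match: F0=0 F1=2 F2=0 F3=0; commitIndex=0
Op 4: append 2 -> log_len=7
Op 5: append 3 -> log_len=10
Op 6: F1 acks idx 8 -> match: F0=0 F1=8 F2=0 F3=0; commitIndex=0
Op 7: F1 acks idx 2 -> match: F0=0 F1=8 F2=0 F3=0; commitIndex=0
Op 8: F1 acks idx 4 -> match: F0=0 F1=8 F2=0 F3=0; commitIndex=0
Op 9: F0 acks idx 3 -> match: F0=3 F1=8 F2=0 F3=0; commitIndex=3
Op 10: F2 acks idx 4 -> match: F0=3 F1=8 F2=4 F3=0; commitIndex=4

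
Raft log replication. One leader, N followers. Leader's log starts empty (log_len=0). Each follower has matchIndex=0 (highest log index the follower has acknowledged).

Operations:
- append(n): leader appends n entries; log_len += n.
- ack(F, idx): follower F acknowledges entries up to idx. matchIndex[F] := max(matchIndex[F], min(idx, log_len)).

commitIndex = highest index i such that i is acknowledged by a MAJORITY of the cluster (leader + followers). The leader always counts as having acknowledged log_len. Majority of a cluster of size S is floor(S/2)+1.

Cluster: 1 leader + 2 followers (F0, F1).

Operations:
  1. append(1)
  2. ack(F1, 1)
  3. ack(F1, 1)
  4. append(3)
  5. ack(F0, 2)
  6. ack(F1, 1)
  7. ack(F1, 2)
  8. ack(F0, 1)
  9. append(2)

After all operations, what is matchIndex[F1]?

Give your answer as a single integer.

Answer: 2

Derivation:
Op 1: append 1 -> log_len=1
Op 2: F1 acks idx 1 -> match: F0=0 F1=1; commitIndex=1
Op 3: F1 acks idx 1 -> match: F0=0 F1=1; commitIndex=1
Op 4: append 3 -> log_len=4
Op 5: F0 acks idx 2 -> match: F0=2 F1=1; commitIndex=2
Op 6: F1 acks idx 1 -> match: F0=2 F1=1; commitIndex=2
Op 7: F1 acks idx 2 -> match: F0=2 F1=2; commitIndex=2
Op 8: F0 acks idx 1 -> match: F0=2 F1=2; commitIndex=2
Op 9: append 2 -> log_len=6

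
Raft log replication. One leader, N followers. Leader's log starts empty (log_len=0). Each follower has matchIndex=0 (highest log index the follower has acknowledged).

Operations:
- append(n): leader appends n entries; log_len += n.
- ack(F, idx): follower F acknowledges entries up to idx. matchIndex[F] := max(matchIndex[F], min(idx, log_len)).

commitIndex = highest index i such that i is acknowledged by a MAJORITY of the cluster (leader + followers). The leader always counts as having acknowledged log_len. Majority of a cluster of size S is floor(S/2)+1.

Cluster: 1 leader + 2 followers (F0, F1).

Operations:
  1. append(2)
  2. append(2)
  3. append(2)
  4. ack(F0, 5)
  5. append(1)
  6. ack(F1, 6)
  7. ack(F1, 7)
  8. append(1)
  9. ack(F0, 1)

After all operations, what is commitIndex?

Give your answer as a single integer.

Op 1: append 2 -> log_len=2
Op 2: append 2 -> log_len=4
Op 3: append 2 -> log_len=6
Op 4: F0 acks idx 5 -> match: F0=5 F1=0; commitIndex=5
Op 5: append 1 -> log_len=7
Op 6: F1 acks idx 6 -> match: F0=5 F1=6; commitIndex=6
Op 7: F1 acks idx 7 -> match: F0=5 F1=7; commitIndex=7
Op 8: append 1 -> log_len=8
Op 9: F0 acks idx 1 -> match: F0=5 F1=7; commitIndex=7

Answer: 7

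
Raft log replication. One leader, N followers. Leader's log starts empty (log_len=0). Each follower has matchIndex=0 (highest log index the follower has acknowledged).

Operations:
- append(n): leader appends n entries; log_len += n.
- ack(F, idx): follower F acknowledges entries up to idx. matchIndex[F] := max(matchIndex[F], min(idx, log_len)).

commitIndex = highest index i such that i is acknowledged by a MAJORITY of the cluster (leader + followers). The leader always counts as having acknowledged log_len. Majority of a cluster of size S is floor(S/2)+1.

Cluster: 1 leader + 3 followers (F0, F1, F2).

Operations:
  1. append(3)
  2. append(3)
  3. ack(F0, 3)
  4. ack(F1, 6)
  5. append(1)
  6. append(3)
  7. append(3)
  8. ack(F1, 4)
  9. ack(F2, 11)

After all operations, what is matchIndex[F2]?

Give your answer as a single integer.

Answer: 11

Derivation:
Op 1: append 3 -> log_len=3
Op 2: append 3 -> log_len=6
Op 3: F0 acks idx 3 -> match: F0=3 F1=0 F2=0; commitIndex=0
Op 4: F1 acks idx 6 -> match: F0=3 F1=6 F2=0; commitIndex=3
Op 5: append 1 -> log_len=7
Op 6: append 3 -> log_len=10
Op 7: append 3 -> log_len=13
Op 8: F1 acks idx 4 -> match: F0=3 F1=6 F2=0; commitIndex=3
Op 9: F2 acks idx 11 -> match: F0=3 F1=6 F2=11; commitIndex=6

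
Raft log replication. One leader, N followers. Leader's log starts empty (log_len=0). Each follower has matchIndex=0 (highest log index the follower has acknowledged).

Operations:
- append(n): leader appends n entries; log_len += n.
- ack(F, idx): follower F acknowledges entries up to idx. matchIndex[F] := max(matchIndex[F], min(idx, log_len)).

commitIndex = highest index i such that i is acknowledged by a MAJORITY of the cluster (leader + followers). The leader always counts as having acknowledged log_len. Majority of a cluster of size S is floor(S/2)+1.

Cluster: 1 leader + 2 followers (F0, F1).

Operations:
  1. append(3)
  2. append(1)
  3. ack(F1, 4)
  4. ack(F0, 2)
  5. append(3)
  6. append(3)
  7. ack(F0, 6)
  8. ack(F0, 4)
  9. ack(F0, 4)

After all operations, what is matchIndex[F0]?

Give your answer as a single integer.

Op 1: append 3 -> log_len=3
Op 2: append 1 -> log_len=4
Op 3: F1 acks idx 4 -> match: F0=0 F1=4; commitIndex=4
Op 4: F0 acks idx 2 -> match: F0=2 F1=4; commitIndex=4
Op 5: append 3 -> log_len=7
Op 6: append 3 -> log_len=10
Op 7: F0 acks idx 6 -> match: F0=6 F1=4; commitIndex=6
Op 8: F0 acks idx 4 -> match: F0=6 F1=4; commitIndex=6
Op 9: F0 acks idx 4 -> match: F0=6 F1=4; commitIndex=6

Answer: 6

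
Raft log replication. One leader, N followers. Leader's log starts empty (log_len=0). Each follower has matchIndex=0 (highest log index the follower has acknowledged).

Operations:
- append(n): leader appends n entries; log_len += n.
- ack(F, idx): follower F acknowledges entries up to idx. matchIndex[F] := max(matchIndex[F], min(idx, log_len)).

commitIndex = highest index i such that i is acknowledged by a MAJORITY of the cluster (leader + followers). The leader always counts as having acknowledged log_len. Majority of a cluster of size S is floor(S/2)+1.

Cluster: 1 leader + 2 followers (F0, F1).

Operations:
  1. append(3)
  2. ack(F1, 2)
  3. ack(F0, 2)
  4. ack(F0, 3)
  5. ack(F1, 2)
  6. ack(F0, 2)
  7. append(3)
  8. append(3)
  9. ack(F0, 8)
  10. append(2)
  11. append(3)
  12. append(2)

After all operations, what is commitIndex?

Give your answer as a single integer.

Op 1: append 3 -> log_len=3
Op 2: F1 acks idx 2 -> match: F0=0 F1=2; commitIndex=2
Op 3: F0 acks idx 2 -> match: F0=2 F1=2; commitIndex=2
Op 4: F0 acks idx 3 -> match: F0=3 F1=2; commitIndex=3
Op 5: F1 acks idx 2 -> match: F0=3 F1=2; commitIndex=3
Op 6: F0 acks idx 2 -> match: F0=3 F1=2; commitIndex=3
Op 7: append 3 -> log_len=6
Op 8: append 3 -> log_len=9
Op 9: F0 acks idx 8 -> match: F0=8 F1=2; commitIndex=8
Op 10: append 2 -> log_len=11
Op 11: append 3 -> log_len=14
Op 12: append 2 -> log_len=16

Answer: 8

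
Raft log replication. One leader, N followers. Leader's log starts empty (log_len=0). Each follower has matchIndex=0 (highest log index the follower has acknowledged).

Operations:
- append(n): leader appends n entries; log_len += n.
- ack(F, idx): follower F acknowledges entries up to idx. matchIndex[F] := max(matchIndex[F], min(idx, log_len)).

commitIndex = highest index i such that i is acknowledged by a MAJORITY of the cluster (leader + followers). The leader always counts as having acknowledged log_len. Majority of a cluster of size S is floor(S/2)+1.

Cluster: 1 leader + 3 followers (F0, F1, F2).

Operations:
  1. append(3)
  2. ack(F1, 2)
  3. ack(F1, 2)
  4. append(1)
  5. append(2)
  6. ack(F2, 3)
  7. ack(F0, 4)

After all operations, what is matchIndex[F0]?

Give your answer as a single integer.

Op 1: append 3 -> log_len=3
Op 2: F1 acks idx 2 -> match: F0=0 F1=2 F2=0; commitIndex=0
Op 3: F1 acks idx 2 -> match: F0=0 F1=2 F2=0; commitIndex=0
Op 4: append 1 -> log_len=4
Op 5: append 2 -> log_len=6
Op 6: F2 acks idx 3 -> match: F0=0 F1=2 F2=3; commitIndex=2
Op 7: F0 acks idx 4 -> match: F0=4 F1=2 F2=3; commitIndex=3

Answer: 4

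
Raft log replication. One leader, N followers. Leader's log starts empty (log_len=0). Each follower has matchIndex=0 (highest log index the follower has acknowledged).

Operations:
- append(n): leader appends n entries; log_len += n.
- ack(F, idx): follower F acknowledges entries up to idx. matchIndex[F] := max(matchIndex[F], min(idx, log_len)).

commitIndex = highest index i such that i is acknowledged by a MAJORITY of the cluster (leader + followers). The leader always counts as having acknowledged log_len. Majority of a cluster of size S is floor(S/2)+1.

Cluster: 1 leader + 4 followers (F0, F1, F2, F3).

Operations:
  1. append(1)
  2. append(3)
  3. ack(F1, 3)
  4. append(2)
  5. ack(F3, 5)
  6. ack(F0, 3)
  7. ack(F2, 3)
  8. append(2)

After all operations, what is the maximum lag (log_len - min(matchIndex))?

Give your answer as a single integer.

Op 1: append 1 -> log_len=1
Op 2: append 3 -> log_len=4
Op 3: F1 acks idx 3 -> match: F0=0 F1=3 F2=0 F3=0; commitIndex=0
Op 4: append 2 -> log_len=6
Op 5: F3 acks idx 5 -> match: F0=0 F1=3 F2=0 F3=5; commitIndex=3
Op 6: F0 acks idx 3 -> match: F0=3 F1=3 F2=0 F3=5; commitIndex=3
Op 7: F2 acks idx 3 -> match: F0=3 F1=3 F2=3 F3=5; commitIndex=3
Op 8: append 2 -> log_len=8

Answer: 5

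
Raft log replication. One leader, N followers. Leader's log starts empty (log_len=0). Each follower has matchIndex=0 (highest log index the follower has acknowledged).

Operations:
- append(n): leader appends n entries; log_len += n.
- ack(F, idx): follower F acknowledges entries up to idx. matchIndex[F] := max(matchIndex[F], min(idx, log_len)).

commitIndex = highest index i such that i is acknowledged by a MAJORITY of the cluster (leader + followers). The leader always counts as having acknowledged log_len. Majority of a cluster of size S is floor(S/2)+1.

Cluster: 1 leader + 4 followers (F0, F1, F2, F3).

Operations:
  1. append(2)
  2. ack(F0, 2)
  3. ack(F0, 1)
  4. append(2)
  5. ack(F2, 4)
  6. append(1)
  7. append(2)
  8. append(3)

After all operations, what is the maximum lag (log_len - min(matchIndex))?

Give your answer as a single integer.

Op 1: append 2 -> log_len=2
Op 2: F0 acks idx 2 -> match: F0=2 F1=0 F2=0 F3=0; commitIndex=0
Op 3: F0 acks idx 1 -> match: F0=2 F1=0 F2=0 F3=0; commitIndex=0
Op 4: append 2 -> log_len=4
Op 5: F2 acks idx 4 -> match: F0=2 F1=0 F2=4 F3=0; commitIndex=2
Op 6: append 1 -> log_len=5
Op 7: append 2 -> log_len=7
Op 8: append 3 -> log_len=10

Answer: 10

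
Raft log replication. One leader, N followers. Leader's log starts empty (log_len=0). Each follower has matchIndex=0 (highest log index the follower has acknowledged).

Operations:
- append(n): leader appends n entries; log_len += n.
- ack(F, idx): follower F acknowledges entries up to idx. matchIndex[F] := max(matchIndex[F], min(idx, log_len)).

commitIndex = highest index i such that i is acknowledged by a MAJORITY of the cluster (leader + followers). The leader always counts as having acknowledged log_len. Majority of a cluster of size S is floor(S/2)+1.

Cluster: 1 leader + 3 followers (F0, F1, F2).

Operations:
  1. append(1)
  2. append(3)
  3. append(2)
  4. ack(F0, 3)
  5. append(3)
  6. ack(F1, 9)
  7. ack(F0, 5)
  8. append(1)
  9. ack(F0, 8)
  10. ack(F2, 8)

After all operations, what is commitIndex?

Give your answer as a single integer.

Op 1: append 1 -> log_len=1
Op 2: append 3 -> log_len=4
Op 3: append 2 -> log_len=6
Op 4: F0 acks idx 3 -> match: F0=3 F1=0 F2=0; commitIndex=0
Op 5: append 3 -> log_len=9
Op 6: F1 acks idx 9 -> match: F0=3 F1=9 F2=0; commitIndex=3
Op 7: F0 acks idx 5 -> match: F0=5 F1=9 F2=0; commitIndex=5
Op 8: append 1 -> log_len=10
Op 9: F0 acks idx 8 -> match: F0=8 F1=9 F2=0; commitIndex=8
Op 10: F2 acks idx 8 -> match: F0=8 F1=9 F2=8; commitIndex=8

Answer: 8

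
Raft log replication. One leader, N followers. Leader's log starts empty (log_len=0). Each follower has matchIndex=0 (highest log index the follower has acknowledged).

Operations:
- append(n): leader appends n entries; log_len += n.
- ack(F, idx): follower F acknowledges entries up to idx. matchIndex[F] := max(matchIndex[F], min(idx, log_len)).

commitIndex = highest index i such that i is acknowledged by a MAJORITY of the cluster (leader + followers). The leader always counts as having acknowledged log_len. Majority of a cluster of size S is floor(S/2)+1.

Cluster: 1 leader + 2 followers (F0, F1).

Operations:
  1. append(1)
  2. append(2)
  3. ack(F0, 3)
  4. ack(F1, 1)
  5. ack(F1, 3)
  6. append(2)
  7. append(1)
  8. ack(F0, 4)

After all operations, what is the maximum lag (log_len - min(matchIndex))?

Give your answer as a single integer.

Answer: 3

Derivation:
Op 1: append 1 -> log_len=1
Op 2: append 2 -> log_len=3
Op 3: F0 acks idx 3 -> match: F0=3 F1=0; commitIndex=3
Op 4: F1 acks idx 1 -> match: F0=3 F1=1; commitIndex=3
Op 5: F1 acks idx 3 -> match: F0=3 F1=3; commitIndex=3
Op 6: append 2 -> log_len=5
Op 7: append 1 -> log_len=6
Op 8: F0 acks idx 4 -> match: F0=4 F1=3; commitIndex=4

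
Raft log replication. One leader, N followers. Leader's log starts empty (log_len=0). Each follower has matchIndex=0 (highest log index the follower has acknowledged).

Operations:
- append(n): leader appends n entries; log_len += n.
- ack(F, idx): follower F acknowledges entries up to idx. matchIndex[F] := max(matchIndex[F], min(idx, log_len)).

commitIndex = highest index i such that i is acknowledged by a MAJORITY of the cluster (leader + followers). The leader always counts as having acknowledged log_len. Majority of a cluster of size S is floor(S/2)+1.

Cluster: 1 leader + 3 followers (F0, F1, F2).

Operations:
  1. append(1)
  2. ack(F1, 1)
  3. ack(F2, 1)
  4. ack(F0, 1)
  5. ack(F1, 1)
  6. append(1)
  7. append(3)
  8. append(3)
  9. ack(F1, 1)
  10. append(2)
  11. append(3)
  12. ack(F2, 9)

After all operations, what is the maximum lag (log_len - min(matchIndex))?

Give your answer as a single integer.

Op 1: append 1 -> log_len=1
Op 2: F1 acks idx 1 -> match: F0=0 F1=1 F2=0; commitIndex=0
Op 3: F2 acks idx 1 -> match: F0=0 F1=1 F2=1; commitIndex=1
Op 4: F0 acks idx 1 -> match: F0=1 F1=1 F2=1; commitIndex=1
Op 5: F1 acks idx 1 -> match: F0=1 F1=1 F2=1; commitIndex=1
Op 6: append 1 -> log_len=2
Op 7: append 3 -> log_len=5
Op 8: append 3 -> log_len=8
Op 9: F1 acks idx 1 -> match: F0=1 F1=1 F2=1; commitIndex=1
Op 10: append 2 -> log_len=10
Op 11: append 3 -> log_len=13
Op 12: F2 acks idx 9 -> match: F0=1 F1=1 F2=9; commitIndex=1

Answer: 12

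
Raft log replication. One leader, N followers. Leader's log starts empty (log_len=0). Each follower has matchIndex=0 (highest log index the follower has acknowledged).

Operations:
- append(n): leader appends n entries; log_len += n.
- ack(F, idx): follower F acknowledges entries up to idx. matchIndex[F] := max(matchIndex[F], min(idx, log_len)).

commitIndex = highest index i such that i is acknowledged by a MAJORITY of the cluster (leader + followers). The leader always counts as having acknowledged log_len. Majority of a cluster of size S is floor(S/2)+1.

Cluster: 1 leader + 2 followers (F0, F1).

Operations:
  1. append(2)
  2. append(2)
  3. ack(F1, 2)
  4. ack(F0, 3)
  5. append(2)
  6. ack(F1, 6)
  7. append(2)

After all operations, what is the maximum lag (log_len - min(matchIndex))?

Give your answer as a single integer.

Answer: 5

Derivation:
Op 1: append 2 -> log_len=2
Op 2: append 2 -> log_len=4
Op 3: F1 acks idx 2 -> match: F0=0 F1=2; commitIndex=2
Op 4: F0 acks idx 3 -> match: F0=3 F1=2; commitIndex=3
Op 5: append 2 -> log_len=6
Op 6: F1 acks idx 6 -> match: F0=3 F1=6; commitIndex=6
Op 7: append 2 -> log_len=8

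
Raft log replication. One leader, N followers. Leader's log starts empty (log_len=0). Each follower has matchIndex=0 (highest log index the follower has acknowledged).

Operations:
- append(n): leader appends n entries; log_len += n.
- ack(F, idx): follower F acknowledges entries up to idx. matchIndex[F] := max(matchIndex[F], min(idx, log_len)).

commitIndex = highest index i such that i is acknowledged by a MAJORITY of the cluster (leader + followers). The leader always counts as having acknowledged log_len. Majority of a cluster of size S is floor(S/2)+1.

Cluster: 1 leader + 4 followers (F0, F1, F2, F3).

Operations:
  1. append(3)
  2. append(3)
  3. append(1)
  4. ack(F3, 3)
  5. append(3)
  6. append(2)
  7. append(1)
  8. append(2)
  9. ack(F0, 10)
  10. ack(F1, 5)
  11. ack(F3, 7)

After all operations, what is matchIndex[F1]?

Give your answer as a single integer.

Answer: 5

Derivation:
Op 1: append 3 -> log_len=3
Op 2: append 3 -> log_len=6
Op 3: append 1 -> log_len=7
Op 4: F3 acks idx 3 -> match: F0=0 F1=0 F2=0 F3=3; commitIndex=0
Op 5: append 3 -> log_len=10
Op 6: append 2 -> log_len=12
Op 7: append 1 -> log_len=13
Op 8: append 2 -> log_len=15
Op 9: F0 acks idx 10 -> match: F0=10 F1=0 F2=0 F3=3; commitIndex=3
Op 10: F1 acks idx 5 -> match: F0=10 F1=5 F2=0 F3=3; commitIndex=5
Op 11: F3 acks idx 7 -> match: F0=10 F1=5 F2=0 F3=7; commitIndex=7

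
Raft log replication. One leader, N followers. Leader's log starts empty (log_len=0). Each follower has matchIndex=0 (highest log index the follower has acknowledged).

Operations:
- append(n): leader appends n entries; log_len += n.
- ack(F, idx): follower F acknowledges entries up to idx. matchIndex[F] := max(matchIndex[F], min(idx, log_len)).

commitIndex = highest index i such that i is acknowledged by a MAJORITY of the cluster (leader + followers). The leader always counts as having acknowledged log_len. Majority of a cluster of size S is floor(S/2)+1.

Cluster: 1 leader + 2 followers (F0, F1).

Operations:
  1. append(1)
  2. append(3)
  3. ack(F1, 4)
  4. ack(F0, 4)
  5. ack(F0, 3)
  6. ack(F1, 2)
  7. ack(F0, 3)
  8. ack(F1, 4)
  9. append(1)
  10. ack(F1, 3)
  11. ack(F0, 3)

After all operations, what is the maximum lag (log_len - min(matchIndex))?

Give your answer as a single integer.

Answer: 1

Derivation:
Op 1: append 1 -> log_len=1
Op 2: append 3 -> log_len=4
Op 3: F1 acks idx 4 -> match: F0=0 F1=4; commitIndex=4
Op 4: F0 acks idx 4 -> match: F0=4 F1=4; commitIndex=4
Op 5: F0 acks idx 3 -> match: F0=4 F1=4; commitIndex=4
Op 6: F1 acks idx 2 -> match: F0=4 F1=4; commitIndex=4
Op 7: F0 acks idx 3 -> match: F0=4 F1=4; commitIndex=4
Op 8: F1 acks idx 4 -> match: F0=4 F1=4; commitIndex=4
Op 9: append 1 -> log_len=5
Op 10: F1 acks idx 3 -> match: F0=4 F1=4; commitIndex=4
Op 11: F0 acks idx 3 -> match: F0=4 F1=4; commitIndex=4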